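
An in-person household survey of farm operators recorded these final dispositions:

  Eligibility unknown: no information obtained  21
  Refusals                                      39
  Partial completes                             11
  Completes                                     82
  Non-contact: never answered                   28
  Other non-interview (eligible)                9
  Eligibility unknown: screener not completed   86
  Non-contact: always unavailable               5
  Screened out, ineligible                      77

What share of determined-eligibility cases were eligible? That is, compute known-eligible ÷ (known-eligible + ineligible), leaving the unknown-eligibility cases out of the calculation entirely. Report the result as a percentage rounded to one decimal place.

69.3%

Never reached = 28 + 5 = 33
Eligibility not determined = 86 + 21 = 107
Eligible (known) → 82 + 11 + 39 + 33 + 9 = 174
e = 174 / (174 + 77) = 174 / 251 = 0.6932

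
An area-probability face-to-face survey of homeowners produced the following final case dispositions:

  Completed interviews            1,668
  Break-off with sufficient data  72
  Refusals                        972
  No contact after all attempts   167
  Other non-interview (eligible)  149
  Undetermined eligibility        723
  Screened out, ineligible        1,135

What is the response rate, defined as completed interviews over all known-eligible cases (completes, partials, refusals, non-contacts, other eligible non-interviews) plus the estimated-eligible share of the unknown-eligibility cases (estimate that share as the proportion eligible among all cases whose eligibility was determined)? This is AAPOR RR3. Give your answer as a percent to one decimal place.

46.9%

Top = 1668
Known eligible = 1668 + 72 + 972 + 167 + 149 = 3028
e = 3028 / (3028 + 1135) = 3028 / 4163 = 0.7274
Estimated eligible among unknowns = 0.7274 × 723 = 525.91
Denominator = 3028 + 525.91 = 3553.91
RR3 = 1668 / 3553.91 = 0.4693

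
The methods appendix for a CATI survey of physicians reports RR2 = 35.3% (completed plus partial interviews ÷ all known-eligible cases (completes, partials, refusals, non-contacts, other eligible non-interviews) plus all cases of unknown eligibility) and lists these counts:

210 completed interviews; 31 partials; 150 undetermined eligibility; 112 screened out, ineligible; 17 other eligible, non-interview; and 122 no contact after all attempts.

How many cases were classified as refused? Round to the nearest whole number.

Numerator → 210 + 31 = 241
RR2 = 241 / D = 0.353
D = 241 / 0.353 = 682.7
Other denominator terms total 530
refused = 682.7 − 530 ≈ 153

153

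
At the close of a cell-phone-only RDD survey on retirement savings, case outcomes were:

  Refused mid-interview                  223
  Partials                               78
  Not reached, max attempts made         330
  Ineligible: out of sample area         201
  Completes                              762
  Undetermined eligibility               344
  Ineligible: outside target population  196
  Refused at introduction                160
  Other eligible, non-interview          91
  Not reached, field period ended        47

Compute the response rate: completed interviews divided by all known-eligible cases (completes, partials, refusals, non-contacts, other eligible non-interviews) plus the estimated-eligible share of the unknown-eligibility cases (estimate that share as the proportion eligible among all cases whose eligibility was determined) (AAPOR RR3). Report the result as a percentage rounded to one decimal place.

38.7%

Refused = 160 + 223 = 383
Non-contacts = 47 + 330 = 377
Screened out, ineligible = 196 + 201 = 397
Numerator: 762
Eligible (known): 762 + 78 + 383 + 377 + 91 = 1691
e = 1691 / (1691 + 397) = 1691 / 2088 = 0.8099
Eligible share of unknowns: 0.8099 × 344 = 278.61
Denom: 1691 + 278.61 = 1969.61
RR3 = 762 / 1969.61 = 0.3869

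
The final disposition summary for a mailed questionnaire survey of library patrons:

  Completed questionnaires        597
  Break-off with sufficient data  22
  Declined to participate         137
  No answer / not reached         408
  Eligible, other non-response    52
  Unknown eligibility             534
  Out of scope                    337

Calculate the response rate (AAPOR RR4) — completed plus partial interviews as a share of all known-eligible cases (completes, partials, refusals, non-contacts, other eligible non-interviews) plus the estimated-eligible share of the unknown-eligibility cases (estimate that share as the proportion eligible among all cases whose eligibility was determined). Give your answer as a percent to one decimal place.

37.9%

Num → 597 + 22 = 619
Eligible (known) → 597 + 22 + 137 + 408 + 52 = 1216
e = 1216 / (1216 + 337) = 1216 / 1553 = 0.7830
e × U → 0.7830 × 534 = 418.12
Denom → 1216 + 418.12 = 1634.12
RR4 = 619 / 1634.12 = 0.3788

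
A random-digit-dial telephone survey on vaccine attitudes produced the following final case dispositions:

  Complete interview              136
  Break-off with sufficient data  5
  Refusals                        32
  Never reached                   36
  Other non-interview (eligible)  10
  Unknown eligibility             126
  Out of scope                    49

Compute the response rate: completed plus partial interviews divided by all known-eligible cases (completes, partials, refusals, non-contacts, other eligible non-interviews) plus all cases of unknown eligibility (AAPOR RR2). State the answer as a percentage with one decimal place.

Num = 136 + 5 = 141
Base = 136 + 5 + 32 + 36 + 10 + 126 = 345
RR2 = 141 / 345 = 0.4087

40.9%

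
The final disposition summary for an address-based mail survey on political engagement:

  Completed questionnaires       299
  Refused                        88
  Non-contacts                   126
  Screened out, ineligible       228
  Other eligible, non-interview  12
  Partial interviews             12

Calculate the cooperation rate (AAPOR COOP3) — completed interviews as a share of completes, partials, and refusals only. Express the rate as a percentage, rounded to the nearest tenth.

74.9%

Top → 299
Base → 299 + 12 + 88 = 399
COOP3 = 299 / 399 = 0.7494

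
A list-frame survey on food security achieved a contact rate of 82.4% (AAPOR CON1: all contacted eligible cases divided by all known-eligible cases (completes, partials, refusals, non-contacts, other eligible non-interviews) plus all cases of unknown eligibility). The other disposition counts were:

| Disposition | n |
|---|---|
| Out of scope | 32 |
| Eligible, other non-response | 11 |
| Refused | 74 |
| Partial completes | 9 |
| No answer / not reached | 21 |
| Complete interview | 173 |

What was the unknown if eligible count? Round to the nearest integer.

36

Top = 173 + 9 + 74 + 11 = 267
CON1 = 267 / D = 0.824
D = 267 / 0.824 = 324.0
Rest of base = 288
unknown if eligible = 324.0 − 288 ≈ 36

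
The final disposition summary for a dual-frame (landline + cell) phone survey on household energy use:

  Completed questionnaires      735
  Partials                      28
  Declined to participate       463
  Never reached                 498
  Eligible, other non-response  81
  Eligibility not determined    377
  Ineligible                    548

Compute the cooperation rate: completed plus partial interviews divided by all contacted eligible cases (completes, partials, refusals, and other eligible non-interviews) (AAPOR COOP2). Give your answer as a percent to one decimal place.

Numerator = 735 + 28 = 763
Denom = 735 + 28 + 463 + 81 = 1307
COOP2 = 763 / 1307 = 0.5838

58.4%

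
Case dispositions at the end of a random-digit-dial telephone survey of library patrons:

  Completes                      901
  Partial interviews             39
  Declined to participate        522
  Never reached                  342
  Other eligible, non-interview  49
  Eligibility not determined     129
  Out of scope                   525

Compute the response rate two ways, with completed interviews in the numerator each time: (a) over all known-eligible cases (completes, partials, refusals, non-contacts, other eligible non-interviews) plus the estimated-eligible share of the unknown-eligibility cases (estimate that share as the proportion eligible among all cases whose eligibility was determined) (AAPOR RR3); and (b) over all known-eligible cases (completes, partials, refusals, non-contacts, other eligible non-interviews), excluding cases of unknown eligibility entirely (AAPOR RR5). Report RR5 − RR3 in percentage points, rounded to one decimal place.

Numerator → 901
Determined eligible → 901 + 39 + 522 + 342 + 49 = 1853
e = 1853 / (1853 + 525) = 1853 / 2378 = 0.7792
e × U → 0.7792 × 129 = 100.52
Base → 1853 + 100.52 = 1953.52
RR3 = 901 / 1953.52 = 0.4612
Base → 901 + 39 + 522 + 342 + 49 = 1853
RR5 = 901 / 1853 = 0.4862
Difference = 48.62 − 46.12 = 2.50 percentage points

2.5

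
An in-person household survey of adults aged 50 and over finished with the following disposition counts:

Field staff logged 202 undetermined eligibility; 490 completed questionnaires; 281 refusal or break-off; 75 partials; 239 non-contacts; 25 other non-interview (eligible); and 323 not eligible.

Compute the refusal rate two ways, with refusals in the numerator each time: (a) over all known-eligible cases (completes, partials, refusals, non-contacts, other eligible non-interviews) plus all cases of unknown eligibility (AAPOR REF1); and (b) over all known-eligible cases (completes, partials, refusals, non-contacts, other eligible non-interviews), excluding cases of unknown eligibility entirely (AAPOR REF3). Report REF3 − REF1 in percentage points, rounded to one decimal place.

Num = 281
Denominator = 490 + 75 + 281 + 239 + 25 + 202 = 1312
REF1 = 281 / 1312 = 0.2142
Denominator = 490 + 75 + 281 + 239 + 25 = 1110
REF3 = 281 / 1110 = 0.2532
Difference = 25.32 − 21.42 = 3.90 percentage points

3.9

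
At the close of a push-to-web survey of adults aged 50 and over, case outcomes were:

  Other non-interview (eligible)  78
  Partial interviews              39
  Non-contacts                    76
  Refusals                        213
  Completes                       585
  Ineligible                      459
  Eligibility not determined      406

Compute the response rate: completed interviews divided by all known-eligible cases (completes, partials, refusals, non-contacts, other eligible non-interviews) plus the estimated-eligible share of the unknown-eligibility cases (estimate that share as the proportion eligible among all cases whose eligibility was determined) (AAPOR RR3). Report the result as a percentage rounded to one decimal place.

46.1%

Top = 585
Known eligible = 585 + 39 + 213 + 76 + 78 = 991
e = 991 / (991 + 459) = 991 / 1450 = 0.6834
e × U = 0.6834 × 406 = 277.46
Denominator = 991 + 277.46 = 1268.46
RR3 = 585 / 1268.46 = 0.4612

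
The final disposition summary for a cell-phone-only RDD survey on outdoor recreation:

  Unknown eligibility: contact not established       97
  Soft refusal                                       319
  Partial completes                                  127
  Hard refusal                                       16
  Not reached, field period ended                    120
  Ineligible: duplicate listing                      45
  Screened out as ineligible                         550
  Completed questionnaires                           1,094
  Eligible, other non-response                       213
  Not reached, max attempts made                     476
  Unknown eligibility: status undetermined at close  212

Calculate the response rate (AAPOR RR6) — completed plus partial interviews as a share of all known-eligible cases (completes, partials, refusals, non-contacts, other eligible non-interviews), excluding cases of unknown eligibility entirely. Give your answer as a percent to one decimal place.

51.6%

Refusals = 16 + 319 = 335
No contact after all attempts = 120 + 476 = 596
Unknown if eligible = 97 + 212 = 309
Ineligible = 550 + 45 = 595
Num = 1094 + 127 = 1221
Denominator = 1094 + 127 + 335 + 596 + 213 = 2365
RR6 = 1221 / 2365 = 0.5163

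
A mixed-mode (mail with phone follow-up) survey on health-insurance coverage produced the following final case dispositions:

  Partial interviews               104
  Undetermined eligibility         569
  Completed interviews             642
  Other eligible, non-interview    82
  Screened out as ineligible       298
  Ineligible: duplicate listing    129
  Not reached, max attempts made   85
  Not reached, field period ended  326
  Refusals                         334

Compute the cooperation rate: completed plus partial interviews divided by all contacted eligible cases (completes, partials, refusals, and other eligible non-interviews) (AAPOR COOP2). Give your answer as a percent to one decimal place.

64.2%

Non-contacts = 326 + 85 = 411
Screened out, ineligible = 298 + 129 = 427
Num → 642 + 104 = 746
Denominator → 642 + 104 + 334 + 82 = 1162
COOP2 = 746 / 1162 = 0.6420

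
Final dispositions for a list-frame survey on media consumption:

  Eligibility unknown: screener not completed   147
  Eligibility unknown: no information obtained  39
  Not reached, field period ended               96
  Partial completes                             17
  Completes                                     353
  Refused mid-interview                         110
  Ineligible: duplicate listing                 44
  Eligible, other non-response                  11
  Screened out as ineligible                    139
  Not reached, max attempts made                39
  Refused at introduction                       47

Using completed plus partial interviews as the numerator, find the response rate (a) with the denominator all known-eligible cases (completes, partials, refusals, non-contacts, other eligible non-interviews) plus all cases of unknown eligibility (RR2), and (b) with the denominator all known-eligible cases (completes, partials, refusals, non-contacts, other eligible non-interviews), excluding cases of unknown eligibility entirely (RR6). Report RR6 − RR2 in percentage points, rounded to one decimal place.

11.9

Declined to participate = 47 + 110 = 157
No contact after all attempts = 96 + 39 = 135
Unknown eligibility = 147 + 39 = 186
Ineligible = 139 + 44 = 183
Num: 353 + 17 = 370
Base: 353 + 17 + 157 + 135 + 11 + 186 = 859
RR2 = 370 / 859 = 0.4307
Base: 353 + 17 + 157 + 135 + 11 = 673
RR6 = 370 / 673 = 0.5498
Difference = 54.98 − 43.07 = 11.91 percentage points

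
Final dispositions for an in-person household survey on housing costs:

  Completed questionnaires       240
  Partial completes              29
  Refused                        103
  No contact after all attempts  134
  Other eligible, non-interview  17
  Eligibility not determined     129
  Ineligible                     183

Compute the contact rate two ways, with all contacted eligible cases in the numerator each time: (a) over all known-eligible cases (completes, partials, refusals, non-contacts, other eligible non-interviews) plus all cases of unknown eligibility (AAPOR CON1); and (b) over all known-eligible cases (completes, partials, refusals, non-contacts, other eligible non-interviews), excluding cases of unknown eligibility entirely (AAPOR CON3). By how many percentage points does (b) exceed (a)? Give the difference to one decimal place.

Num → 240 + 29 + 103 + 17 = 389
Denominator → 240 + 29 + 103 + 134 + 17 + 129 = 652
CON1 = 389 / 652 = 0.5966
Denominator → 240 + 29 + 103 + 134 + 17 = 523
CON3 = 389 / 523 = 0.7438
Difference = 74.38 − 59.66 = 14.72 percentage points

14.7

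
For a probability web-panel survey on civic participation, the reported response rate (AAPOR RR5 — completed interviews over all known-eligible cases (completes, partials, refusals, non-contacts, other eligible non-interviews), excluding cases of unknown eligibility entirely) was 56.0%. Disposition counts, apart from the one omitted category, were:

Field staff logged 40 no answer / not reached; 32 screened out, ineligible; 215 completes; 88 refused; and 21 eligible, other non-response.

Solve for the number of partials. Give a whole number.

20

RR5 = 215 / D = 0.560
D = 215 / 0.560 = 383.9
Rest of base = 364
partials = 383.9 − 364 ≈ 20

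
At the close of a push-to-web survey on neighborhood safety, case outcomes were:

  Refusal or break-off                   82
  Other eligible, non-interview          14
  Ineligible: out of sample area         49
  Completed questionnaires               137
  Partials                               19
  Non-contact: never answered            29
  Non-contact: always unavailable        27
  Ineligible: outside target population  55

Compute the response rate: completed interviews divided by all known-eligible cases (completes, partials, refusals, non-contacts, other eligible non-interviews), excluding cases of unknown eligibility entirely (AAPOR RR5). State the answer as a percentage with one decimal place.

No contact after all attempts = 29 + 27 = 56
Ineligible = 55 + 49 = 104
Num = 137
Denom = 137 + 19 + 82 + 56 + 14 = 308
RR5 = 137 / 308 = 0.4448

44.5%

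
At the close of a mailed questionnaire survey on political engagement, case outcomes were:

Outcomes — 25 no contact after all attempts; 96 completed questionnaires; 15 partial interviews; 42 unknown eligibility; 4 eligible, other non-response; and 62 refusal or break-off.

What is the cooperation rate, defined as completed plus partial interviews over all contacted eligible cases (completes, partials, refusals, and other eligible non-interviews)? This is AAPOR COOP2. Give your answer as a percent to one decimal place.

Numerator → 96 + 15 = 111
Denominator → 96 + 15 + 62 + 4 = 177
COOP2 = 111 / 177 = 0.6271

62.7%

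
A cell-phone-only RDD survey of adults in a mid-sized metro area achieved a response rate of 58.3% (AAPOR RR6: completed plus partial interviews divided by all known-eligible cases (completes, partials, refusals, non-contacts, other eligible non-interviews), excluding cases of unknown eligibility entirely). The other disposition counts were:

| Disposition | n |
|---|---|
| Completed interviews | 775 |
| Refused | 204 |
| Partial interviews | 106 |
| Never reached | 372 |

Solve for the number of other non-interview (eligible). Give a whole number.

Top = 775 + 106 = 881
RR6 = 881 / D = 0.583
D = 881 / 0.583 = 1511.1
Other denominator terms total 1457
other non-interview (eligible) = 1511.1 − 1457 ≈ 54

54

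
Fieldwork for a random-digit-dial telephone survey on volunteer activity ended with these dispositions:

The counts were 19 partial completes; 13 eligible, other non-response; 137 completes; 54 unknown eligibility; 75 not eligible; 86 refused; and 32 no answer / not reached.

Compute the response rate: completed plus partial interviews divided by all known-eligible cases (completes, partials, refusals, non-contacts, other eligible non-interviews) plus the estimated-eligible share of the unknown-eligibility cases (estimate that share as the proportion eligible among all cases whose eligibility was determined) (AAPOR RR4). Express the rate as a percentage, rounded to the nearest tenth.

47.3%

Num → 137 + 19 = 156
Known eligible → 137 + 19 + 86 + 32 + 13 = 287
e = 287 / (287 + 75) = 287 / 362 = 0.7928
Eligible share of unknowns → 0.7928 × 54 = 42.81
Base → 287 + 42.81 = 329.81
RR4 = 156 / 329.81 = 0.4730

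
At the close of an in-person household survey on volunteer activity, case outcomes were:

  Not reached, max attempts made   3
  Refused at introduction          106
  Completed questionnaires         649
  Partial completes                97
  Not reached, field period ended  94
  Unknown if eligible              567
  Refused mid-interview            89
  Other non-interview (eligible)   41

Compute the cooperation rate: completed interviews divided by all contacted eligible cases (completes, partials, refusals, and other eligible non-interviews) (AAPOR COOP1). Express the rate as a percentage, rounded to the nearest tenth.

Refusal or break-off = 106 + 89 = 195
No contact after all attempts = 94 + 3 = 97
Numerator → 649
Denominator → 649 + 97 + 195 + 41 = 982
COOP1 = 649 / 982 = 0.6609

66.1%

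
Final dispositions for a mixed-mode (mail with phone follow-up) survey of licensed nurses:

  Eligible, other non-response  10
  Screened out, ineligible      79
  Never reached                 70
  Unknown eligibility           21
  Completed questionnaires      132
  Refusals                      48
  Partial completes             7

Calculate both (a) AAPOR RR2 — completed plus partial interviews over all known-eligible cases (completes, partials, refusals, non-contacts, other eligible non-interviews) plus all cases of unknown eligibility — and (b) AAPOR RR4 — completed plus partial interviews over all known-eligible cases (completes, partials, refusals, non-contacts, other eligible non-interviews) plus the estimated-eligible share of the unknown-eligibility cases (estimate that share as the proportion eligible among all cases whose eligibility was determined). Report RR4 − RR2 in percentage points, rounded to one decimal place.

0.8

Numerator → 132 + 7 = 139
Denom → 132 + 7 + 48 + 70 + 10 + 21 = 288
RR2 = 139 / 288 = 0.4826
Eligible (known) → 132 + 7 + 48 + 70 + 10 = 267
e = 267 / (267 + 79) = 267 / 346 = 0.7717
e × U → 0.7717 × 21 = 16.21
Denom → 267 + 16.21 = 283.21
RR4 = 139 / 283.21 = 0.4908
Difference = 49.08 − 48.26 = 0.82 percentage points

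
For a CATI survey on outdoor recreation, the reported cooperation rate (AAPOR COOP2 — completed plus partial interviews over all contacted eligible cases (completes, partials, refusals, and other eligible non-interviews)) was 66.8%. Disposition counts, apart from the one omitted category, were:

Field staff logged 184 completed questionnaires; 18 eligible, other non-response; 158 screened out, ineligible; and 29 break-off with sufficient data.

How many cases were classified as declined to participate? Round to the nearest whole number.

88

Num → 184 + 29 = 213
COOP2 = 213 / D = 0.668
D = 213 / 0.668 = 318.9
Rest of base = 231
declined to participate = 318.9 − 231 ≈ 88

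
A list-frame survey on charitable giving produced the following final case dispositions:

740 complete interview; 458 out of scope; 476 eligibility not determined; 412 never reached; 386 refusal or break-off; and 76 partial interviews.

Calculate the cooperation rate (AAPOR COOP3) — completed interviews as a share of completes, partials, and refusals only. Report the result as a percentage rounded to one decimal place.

Numerator: 740
Denominator: 740 + 76 + 386 = 1202
COOP3 = 740 / 1202 = 0.6156

61.6%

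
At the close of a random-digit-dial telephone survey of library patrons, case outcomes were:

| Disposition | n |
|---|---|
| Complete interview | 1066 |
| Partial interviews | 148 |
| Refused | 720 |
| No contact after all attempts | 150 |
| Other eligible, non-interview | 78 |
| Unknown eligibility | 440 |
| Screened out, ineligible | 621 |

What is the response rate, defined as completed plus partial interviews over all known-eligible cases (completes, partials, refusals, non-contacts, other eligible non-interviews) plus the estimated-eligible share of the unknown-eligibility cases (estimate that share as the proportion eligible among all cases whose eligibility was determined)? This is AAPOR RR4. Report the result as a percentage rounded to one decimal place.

Numerator = 1066 + 148 = 1214
Known eligible = 1066 + 148 + 720 + 150 + 78 = 2162
e = 2162 / (2162 + 621) = 2162 / 2783 = 0.7769
Eligible share of unknowns = 0.7769 × 440 = 341.84
Base = 2162 + 341.84 = 2503.84
RR4 = 1214 / 2503.84 = 0.4849

48.5%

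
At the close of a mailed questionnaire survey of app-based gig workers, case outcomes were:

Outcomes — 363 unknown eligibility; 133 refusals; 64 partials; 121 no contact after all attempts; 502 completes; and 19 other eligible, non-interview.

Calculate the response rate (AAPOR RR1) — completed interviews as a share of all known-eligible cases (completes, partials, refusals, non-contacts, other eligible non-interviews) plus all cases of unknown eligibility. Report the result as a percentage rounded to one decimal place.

41.8%

Top = 502
Denom = 502 + 64 + 133 + 121 + 19 + 363 = 1202
RR1 = 502 / 1202 = 0.4176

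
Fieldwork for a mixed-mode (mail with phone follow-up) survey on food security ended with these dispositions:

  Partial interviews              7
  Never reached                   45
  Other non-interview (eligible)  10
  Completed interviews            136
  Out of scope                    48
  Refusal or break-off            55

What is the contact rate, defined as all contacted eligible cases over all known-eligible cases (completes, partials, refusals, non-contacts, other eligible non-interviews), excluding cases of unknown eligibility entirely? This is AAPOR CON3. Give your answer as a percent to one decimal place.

82.2%

Num = 136 + 7 + 55 + 10 = 208
Denominator = 136 + 7 + 55 + 45 + 10 = 253
CON3 = 208 / 253 = 0.8221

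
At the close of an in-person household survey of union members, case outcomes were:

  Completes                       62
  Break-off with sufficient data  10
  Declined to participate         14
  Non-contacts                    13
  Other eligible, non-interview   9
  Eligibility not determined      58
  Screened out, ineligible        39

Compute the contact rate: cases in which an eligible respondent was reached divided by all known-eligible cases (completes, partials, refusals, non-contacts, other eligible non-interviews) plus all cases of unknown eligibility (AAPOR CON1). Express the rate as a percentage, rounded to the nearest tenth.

Num → 62 + 10 + 14 + 9 = 95
Denom → 62 + 10 + 14 + 13 + 9 + 58 = 166
CON1 = 95 / 166 = 0.5723

57.2%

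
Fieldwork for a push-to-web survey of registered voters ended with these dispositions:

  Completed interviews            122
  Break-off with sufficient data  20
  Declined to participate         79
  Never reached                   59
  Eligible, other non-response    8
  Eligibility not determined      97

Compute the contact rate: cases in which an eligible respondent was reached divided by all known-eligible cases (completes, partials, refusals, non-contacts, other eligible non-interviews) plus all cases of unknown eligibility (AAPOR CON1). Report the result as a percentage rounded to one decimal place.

59.5%

Num → 122 + 20 + 79 + 8 = 229
Base → 122 + 20 + 79 + 59 + 8 + 97 = 385
CON1 = 229 / 385 = 0.5948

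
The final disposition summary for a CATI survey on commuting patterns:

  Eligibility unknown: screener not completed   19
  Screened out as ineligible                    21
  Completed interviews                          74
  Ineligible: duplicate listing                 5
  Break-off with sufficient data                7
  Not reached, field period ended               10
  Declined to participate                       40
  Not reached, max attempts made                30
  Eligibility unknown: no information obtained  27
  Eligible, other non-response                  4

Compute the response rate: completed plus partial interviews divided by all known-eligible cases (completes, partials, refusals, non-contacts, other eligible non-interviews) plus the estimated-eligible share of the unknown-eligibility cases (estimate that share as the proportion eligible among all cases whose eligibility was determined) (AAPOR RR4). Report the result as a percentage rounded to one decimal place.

39.6%

Non-contacts = 10 + 30 = 40
Unknown if eligible = 19 + 27 = 46
Out of scope = 21 + 5 = 26
Num: 74 + 7 = 81
Determined eligible: 74 + 7 + 40 + 40 + 4 = 165
e = 165 / (165 + 26) = 165 / 191 = 0.8639
Estimated eligible among unknowns: 0.8639 × 46 = 39.74
Base: 165 + 39.74 = 204.74
RR4 = 81 / 204.74 = 0.3956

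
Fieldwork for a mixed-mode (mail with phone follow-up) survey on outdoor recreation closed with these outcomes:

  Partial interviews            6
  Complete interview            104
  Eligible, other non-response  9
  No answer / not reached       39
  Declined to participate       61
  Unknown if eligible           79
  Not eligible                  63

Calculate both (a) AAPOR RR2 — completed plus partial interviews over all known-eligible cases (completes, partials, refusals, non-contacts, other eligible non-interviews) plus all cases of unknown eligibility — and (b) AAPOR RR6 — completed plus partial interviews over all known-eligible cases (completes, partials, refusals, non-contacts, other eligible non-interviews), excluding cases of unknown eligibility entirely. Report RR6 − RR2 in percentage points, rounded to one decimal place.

13.3

Num → 104 + 6 = 110
Denominator → 104 + 6 + 61 + 39 + 9 + 79 = 298
RR2 = 110 / 298 = 0.3691
Denominator → 104 + 6 + 61 + 39 + 9 = 219
RR6 = 110 / 219 = 0.5023
Difference = 50.23 − 36.91 = 13.32 percentage points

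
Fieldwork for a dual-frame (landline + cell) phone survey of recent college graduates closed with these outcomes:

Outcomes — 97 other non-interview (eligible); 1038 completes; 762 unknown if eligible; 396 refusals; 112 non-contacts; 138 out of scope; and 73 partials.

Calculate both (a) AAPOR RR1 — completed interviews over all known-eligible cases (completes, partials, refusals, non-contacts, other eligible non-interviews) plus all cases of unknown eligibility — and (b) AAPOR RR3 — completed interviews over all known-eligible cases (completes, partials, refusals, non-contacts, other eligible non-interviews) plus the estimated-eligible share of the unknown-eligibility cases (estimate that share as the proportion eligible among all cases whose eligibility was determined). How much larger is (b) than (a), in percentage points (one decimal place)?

1.0

Num → 1038
Denom → 1038 + 73 + 396 + 112 + 97 + 762 = 2478
RR1 = 1038 / 2478 = 0.4189
Determined eligible → 1038 + 73 + 396 + 112 + 97 = 1716
e = 1716 / (1716 + 138) = 1716 / 1854 = 0.9256
Eligible share of unknowns → 0.9256 × 762 = 705.31
Denom → 1716 + 705.31 = 2421.31
RR3 = 1038 / 2421.31 = 0.4287
Difference = 42.87 − 41.89 = 0.98 percentage points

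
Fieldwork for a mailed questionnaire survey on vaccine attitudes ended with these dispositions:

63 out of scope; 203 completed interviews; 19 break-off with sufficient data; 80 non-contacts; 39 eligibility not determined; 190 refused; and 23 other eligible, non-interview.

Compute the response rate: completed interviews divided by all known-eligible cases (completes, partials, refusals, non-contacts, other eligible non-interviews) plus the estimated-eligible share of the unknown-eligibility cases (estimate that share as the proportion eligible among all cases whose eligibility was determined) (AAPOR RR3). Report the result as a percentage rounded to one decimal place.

36.9%

Numerator → 203
Determined eligible → 203 + 19 + 190 + 80 + 23 = 515
e = 515 / (515 + 63) = 515 / 578 = 0.8910
Estimated eligible among unknowns → 0.8910 × 39 = 34.75
Denominator → 515 + 34.75 = 549.75
RR3 = 203 / 549.75 = 0.3693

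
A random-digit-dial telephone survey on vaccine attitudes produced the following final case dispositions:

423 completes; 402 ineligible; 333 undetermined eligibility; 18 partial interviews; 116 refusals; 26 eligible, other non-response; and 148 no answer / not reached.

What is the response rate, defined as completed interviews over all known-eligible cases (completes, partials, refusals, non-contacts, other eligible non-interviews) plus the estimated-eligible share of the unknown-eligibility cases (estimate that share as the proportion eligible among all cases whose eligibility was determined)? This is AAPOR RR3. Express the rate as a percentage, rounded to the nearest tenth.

Top: 423
Eligible (known): 423 + 18 + 116 + 148 + 26 = 731
e = 731 / (731 + 402) = 731 / 1133 = 0.6452
Eligible share of unknowns: 0.6452 × 333 = 214.85
Base: 731 + 214.85 = 945.85
RR3 = 423 / 945.85 = 0.4472

44.7%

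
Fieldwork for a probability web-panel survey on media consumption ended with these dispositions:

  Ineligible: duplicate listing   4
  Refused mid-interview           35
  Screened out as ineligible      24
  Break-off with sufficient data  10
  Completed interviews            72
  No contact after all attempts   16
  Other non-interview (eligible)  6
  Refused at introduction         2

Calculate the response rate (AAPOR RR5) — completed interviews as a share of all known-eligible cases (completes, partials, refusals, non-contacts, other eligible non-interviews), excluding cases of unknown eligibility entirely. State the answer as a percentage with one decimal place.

Refused = 2 + 35 = 37
Ineligible = 24 + 4 = 28
Num: 72
Base: 72 + 10 + 37 + 16 + 6 = 141
RR5 = 72 / 141 = 0.5106

51.1%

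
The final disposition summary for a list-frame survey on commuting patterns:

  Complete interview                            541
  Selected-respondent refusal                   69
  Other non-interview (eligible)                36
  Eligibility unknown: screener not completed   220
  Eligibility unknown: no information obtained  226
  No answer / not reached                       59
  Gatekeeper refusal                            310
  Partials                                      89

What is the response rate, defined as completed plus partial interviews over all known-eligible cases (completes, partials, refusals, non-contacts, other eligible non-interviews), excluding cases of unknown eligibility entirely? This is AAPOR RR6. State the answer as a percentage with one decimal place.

57.1%

Declined to participate = 310 + 69 = 379
Unknown if eligible = 220 + 226 = 446
Numerator: 541 + 89 = 630
Denominator: 541 + 89 + 379 + 59 + 36 = 1104
RR6 = 630 / 1104 = 0.5707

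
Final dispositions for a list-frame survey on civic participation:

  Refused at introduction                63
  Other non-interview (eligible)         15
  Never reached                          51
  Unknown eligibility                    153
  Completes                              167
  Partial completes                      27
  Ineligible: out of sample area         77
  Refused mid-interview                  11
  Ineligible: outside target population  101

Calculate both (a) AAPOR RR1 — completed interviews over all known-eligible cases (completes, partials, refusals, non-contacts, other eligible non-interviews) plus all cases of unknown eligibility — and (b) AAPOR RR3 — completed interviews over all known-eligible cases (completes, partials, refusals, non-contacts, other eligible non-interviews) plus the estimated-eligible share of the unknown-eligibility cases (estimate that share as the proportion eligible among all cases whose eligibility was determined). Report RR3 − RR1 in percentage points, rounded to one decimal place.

4.2

Refused = 63 + 11 = 74
Ineligible = 101 + 77 = 178
Numerator = 167
Base = 167 + 27 + 74 + 51 + 15 + 153 = 487
RR1 = 167 / 487 = 0.3429
Determined eligible = 167 + 27 + 74 + 51 + 15 = 334
e = 334 / (334 + 178) = 334 / 512 = 0.6523
e × U = 0.6523 × 153 = 99.80
Base = 334 + 99.80 = 433.80
RR3 = 167 / 433.80 = 0.3850
Difference = 38.50 − 34.29 = 4.21 percentage points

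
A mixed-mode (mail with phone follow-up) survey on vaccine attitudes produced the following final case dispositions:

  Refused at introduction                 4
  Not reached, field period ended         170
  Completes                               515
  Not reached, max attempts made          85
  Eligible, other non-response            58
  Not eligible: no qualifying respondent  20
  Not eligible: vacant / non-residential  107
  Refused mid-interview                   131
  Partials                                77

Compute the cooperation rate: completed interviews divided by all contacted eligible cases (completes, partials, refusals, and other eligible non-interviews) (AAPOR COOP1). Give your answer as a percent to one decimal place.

65.6%

Refusal or break-off = 4 + 131 = 135
No contact after all attempts = 170 + 85 = 255
Out of scope = 20 + 107 = 127
Top → 515
Denom → 515 + 77 + 135 + 58 = 785
COOP1 = 515 / 785 = 0.6561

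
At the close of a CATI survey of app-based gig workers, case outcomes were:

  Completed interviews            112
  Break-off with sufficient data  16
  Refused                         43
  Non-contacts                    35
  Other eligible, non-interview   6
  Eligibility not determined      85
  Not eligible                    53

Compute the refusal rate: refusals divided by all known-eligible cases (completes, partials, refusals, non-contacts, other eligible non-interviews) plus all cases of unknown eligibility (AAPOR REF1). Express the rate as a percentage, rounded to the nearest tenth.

Numerator: 43
Denominator: 112 + 16 + 43 + 35 + 6 + 85 = 297
REF1 = 43 / 297 = 0.1448

14.5%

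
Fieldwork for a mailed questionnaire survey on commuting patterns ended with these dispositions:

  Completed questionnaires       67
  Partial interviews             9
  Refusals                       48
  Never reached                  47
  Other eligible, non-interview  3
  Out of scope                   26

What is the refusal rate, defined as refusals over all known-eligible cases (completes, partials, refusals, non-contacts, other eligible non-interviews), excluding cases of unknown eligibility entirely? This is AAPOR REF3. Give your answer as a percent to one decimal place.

27.6%

Numerator: 48
Base: 67 + 9 + 48 + 47 + 3 = 174
REF3 = 48 / 174 = 0.2759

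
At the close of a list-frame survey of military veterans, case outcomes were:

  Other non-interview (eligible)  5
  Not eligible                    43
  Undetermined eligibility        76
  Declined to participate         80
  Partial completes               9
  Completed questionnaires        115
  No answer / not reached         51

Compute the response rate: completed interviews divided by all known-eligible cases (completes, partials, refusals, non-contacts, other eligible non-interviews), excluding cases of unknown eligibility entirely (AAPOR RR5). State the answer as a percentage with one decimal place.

44.2%

Top = 115
Denom = 115 + 9 + 80 + 51 + 5 = 260
RR5 = 115 / 260 = 0.4423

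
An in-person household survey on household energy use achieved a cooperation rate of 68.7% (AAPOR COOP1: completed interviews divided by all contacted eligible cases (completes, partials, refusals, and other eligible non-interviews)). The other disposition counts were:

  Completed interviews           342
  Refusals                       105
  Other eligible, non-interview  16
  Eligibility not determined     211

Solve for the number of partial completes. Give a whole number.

COOP1 = 342 / D = 0.687
D = 342 / 0.687 = 497.8
Remaining denominator categories sum to 463
partial completes = 497.8 − 463 ≈ 35

35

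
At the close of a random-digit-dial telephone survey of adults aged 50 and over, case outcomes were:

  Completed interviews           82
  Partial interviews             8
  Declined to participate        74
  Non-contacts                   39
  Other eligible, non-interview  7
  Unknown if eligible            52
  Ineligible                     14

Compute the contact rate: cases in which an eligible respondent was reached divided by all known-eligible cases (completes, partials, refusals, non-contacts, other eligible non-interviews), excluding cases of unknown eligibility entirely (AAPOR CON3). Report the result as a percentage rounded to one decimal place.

81.4%

Top: 82 + 8 + 74 + 7 = 171
Base: 82 + 8 + 74 + 39 + 7 = 210
CON3 = 171 / 210 = 0.8143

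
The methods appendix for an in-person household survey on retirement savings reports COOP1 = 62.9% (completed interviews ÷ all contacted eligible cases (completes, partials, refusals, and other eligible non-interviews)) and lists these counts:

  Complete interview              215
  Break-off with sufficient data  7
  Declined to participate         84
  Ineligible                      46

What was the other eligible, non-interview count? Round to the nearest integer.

36

COOP1 = 215 / D = 0.629
D = 215 / 0.629 = 341.8
Rest of base = 306
other eligible, non-interview = 341.8 − 306 ≈ 36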